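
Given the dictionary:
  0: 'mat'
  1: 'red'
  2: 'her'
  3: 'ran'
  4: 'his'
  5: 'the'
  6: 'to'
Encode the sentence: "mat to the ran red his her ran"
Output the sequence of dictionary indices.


Look up each word in the dictionary:
  'mat' -> 0
  'to' -> 6
  'the' -> 5
  'ran' -> 3
  'red' -> 1
  'his' -> 4
  'her' -> 2
  'ran' -> 3

Encoded: [0, 6, 5, 3, 1, 4, 2, 3]


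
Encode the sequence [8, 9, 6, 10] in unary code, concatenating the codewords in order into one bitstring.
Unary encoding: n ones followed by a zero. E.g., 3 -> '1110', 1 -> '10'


Encode each number as n ones followed by a terminating 0:
  8 -> 111111110 (9 bits)
  9 -> 1111111110 (10 bits)
  6 -> 1111110 (7 bits)
  10 -> 11111111110 (11 bits)
Total length = 9 + 10 + 7 + 11 = 37 bits.

Unary([8, 9, 6, 10]) = 1111111101111111110111111011111111110 (37 bits)


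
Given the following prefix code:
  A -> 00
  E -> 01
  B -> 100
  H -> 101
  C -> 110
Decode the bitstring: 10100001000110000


Decoding step by step:
Bits 101 -> H
Bits 00 -> A
Bits 00 -> A
Bits 100 -> B
Bits 01 -> E
Bits 100 -> B
Bits 00 -> A


Decoded message: HAABEBA


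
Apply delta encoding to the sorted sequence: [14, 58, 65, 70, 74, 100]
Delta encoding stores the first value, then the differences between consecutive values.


First value: 14
Deltas:
  58 - 14 = 44
  65 - 58 = 7
  70 - 65 = 5
  74 - 70 = 4
  100 - 74 = 26


Delta encoded: [14, 44, 7, 5, 4, 26]


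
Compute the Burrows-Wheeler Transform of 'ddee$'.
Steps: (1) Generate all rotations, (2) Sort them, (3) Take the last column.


Rotations (sorted):
  0: $ddee -> last char: e
  1: ddee$ -> last char: $
  2: dee$d -> last char: d
  3: e$dde -> last char: e
  4: ee$dd -> last char: d


BWT = e$ded


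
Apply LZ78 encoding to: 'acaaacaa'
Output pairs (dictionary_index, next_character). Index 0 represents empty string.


LZ78 encoding steps:
Dictionary: {0: ''}
Step 1: w='' (idx 0), next='a' -> output (0, 'a'), add 'a' as idx 1
Step 2: w='' (idx 0), next='c' -> output (0, 'c'), add 'c' as idx 2
Step 3: w='a' (idx 1), next='a' -> output (1, 'a'), add 'aa' as idx 3
Step 4: w='a' (idx 1), next='c' -> output (1, 'c'), add 'ac' as idx 4
Step 5: w='aa' (idx 3), end of input -> output (3, '')


Encoded: [(0, 'a'), (0, 'c'), (1, 'a'), (1, 'c'), (3, '')]


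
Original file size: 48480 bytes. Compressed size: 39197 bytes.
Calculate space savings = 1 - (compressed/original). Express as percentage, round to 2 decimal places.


ratio = compressed/original = 39197/48480 = 0.808519
savings = 1 - ratio = 1 - 0.808519 = 0.191481
as a percentage: 0.191481 * 100 = 19.15%

Space savings = 1 - 39197/48480 = 19.15%


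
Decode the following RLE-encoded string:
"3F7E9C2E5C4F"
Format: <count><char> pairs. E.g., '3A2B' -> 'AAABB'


Expanding each <count><char> pair:
  3F -> 'FFF'
  7E -> 'EEEEEEE'
  9C -> 'CCCCCCCCC'
  2E -> 'EE'
  5C -> 'CCCCC'
  4F -> 'FFFF'

Decoded = FFFEEEEEEECCCCCCCCCEECCCCCFFFF


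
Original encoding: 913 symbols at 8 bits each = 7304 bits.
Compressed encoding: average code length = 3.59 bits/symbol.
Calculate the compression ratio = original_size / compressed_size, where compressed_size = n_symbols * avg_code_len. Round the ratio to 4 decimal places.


original_size = n_symbols * orig_bits = 913 * 8 = 7304 bits
compressed_size = n_symbols * avg_code_len = 913 * 3.59 = 3277.67 bits
ratio = original_size / compressed_size = 7304 / 3277.67 = 2.2284

Compression ratio = 2.2284


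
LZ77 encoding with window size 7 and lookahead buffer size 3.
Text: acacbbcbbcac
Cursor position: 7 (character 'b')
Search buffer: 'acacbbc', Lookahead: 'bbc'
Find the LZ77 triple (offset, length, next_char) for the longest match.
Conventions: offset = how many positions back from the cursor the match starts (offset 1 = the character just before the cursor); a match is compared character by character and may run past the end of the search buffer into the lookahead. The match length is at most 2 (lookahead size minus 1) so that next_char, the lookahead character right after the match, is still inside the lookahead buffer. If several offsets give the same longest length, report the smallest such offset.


Try each offset into the search buffer:
  offset=1 (pos 6, char 'c'): match length 0
  offset=2 (pos 5, char 'b'): match length 1
  offset=3 (pos 4, char 'b'): match length 2
  offset=4 (pos 3, char 'c'): match length 0
  offset=5 (pos 2, char 'a'): match length 0
  offset=6 (pos 1, char 'c'): match length 0
  offset=7 (pos 0, char 'a'): match length 0
Longest match has length 2 at offset 3.
next_char = character at position 7 + 2 = 9 -> 'c'

Best match: offset=3, length=2 (matching 'bb' starting at position 4)
LZ77 triple: (3, 2, 'c')


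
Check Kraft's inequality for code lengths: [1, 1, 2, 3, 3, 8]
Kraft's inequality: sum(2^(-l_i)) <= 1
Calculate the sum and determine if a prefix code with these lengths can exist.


Sum = 2^(-1) + 2^(-1) + 2^(-2) + 2^(-3) + 2^(-3) + 2^(-8)
    = 0.5 + 0.5 + 0.25 + 0.125 + 0.125 + 0.00390625
    = 385/256 = 1.50390625
Since 1.50390625 > 1, Kraft's inequality is NOT satisfied.
A prefix code with these lengths CANNOT exist.

Kraft sum = 1.50390625. Not satisfied.


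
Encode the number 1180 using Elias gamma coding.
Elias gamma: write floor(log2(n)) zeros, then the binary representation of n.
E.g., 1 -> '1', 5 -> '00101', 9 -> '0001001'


num_bits = floor(log2(1180)) + 1 = 11
leading_zeros = num_bits - 1 = 10
binary(1180) = 10010011100

Elias gamma(1180) = '0000000000' + '10010011100' = 000000000010010011100 (21 bits)


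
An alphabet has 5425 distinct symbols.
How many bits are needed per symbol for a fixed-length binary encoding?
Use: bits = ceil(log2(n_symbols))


log2(5425) = 12.4054
Bracket: 2^12 = 4096 < 5425 <= 2^13 = 8192
So ceil(log2(5425)) = 13

bits = ceil(log2(5425)) = ceil(12.4054) = 13 bits


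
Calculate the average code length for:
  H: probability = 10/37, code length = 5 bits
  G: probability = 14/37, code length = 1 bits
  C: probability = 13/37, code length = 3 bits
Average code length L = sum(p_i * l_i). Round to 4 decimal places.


Weighted contributions p_i * l_i:
  H: (10/37) * 5 = 50/37
  G: (14/37) * 1 = 14/37
  C: (13/37) * 3 = 39/37
Sum = (50 + 14 + 39)/37 = 103/37

L = 103/37 = 2.7838 bits/symbol


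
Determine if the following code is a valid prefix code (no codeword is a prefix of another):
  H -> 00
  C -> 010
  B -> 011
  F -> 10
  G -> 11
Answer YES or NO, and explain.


Checking each pair (does one codeword prefix another?):
  H='00' vs C='010': no prefix
  H='00' vs B='011': no prefix
  H='00' vs F='10': no prefix
  H='00' vs G='11': no prefix
  C='010' vs H='00': no prefix
  C='010' vs B='011': no prefix
  C='010' vs F='10': no prefix
  C='010' vs G='11': no prefix
  B='011' vs H='00': no prefix
  B='011' vs C='010': no prefix
  B='011' vs F='10': no prefix
  B='011' vs G='11': no prefix
  F='10' vs H='00': no prefix
  F='10' vs C='010': no prefix
  F='10' vs B='011': no prefix
  F='10' vs G='11': no prefix
  G='11' vs H='00': no prefix
  G='11' vs C='010': no prefix
  G='11' vs B='011': no prefix
  G='11' vs F='10': no prefix
No violation found over all pairs.

YES -- this is a valid prefix code. No codeword is a prefix of any other codeword.


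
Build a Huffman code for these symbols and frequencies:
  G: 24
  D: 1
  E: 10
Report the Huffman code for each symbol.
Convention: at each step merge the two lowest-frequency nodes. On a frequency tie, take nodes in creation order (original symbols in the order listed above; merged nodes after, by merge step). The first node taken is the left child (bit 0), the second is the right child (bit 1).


Huffman tree construction:
Step 1: Merge D(1) + E(10) = 11
Step 2: Merge (D+E)(11) + G(24) = 35
Read each symbol's code off the tree from the root (left child = 0, right child = 1).

Codes:
  G: 1 (length 1)
  D: 00 (length 2)
  E: 01 (length 2)
Average code length: 46/35 = 1.3143 bits/symbol


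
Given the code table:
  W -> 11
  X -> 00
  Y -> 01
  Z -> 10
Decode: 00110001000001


Decoding:
00 -> X
11 -> W
00 -> X
01 -> Y
00 -> X
00 -> X
01 -> Y


Result: XWXYXXY


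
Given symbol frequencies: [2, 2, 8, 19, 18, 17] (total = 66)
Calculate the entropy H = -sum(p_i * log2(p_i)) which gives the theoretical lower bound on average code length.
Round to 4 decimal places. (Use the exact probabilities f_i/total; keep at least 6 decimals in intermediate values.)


Per-symbol terms -p_i * log2(p_i) with p_i = f_i/66:
  p = 2/66 = 0.030303: log2(p) = -5.044394, -p*log2(p) = 0.152860
  p = 2/66 = 0.030303: log2(p) = -5.044394, -p*log2(p) = 0.152860
  p = 8/66 = 0.121212: log2(p) = -3.044394, -p*log2(p) = 0.369017
  p = 19/66 = 0.287879: log2(p) = -1.796467, -p*log2(p) = 0.517165
  p = 18/66 = 0.272727: log2(p) = -1.874469, -p*log2(p) = 0.511219
  p = 17/66 = 0.257576: log2(p) = -1.956931, -p*log2(p) = 0.504058
H = 0.152860 + 0.152860 + 0.369017 + 0.517165 + 0.511219 + 0.504058 = 2.207179

H = 2.2072 bits/symbol


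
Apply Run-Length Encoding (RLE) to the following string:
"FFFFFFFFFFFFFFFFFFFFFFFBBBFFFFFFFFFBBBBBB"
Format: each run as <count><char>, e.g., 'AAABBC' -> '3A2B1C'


Scanning runs left to right:
  i=0: run of 'F' x 23 -> '23F'
  i=23: run of 'B' x 3 -> '3B'
  i=26: run of 'F' x 9 -> '9F'
  i=35: run of 'B' x 6 -> '6B'

RLE = 23F3B9F6B


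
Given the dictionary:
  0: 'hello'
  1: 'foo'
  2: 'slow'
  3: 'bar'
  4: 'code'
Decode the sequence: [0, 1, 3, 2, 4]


Look up each index in the dictionary:
  0 -> 'hello'
  1 -> 'foo'
  3 -> 'bar'
  2 -> 'slow'
  4 -> 'code'

Decoded: "hello foo bar slow code"


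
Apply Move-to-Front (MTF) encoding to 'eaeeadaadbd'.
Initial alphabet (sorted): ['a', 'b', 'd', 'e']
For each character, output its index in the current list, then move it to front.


MTF encoding:
'e': index 3 in ['a', 'b', 'd', 'e'] -> ['e', 'a', 'b', 'd']
'a': index 1 in ['e', 'a', 'b', 'd'] -> ['a', 'e', 'b', 'd']
'e': index 1 in ['a', 'e', 'b', 'd'] -> ['e', 'a', 'b', 'd']
'e': index 0 in ['e', 'a', 'b', 'd'] -> ['e', 'a', 'b', 'd']
'a': index 1 in ['e', 'a', 'b', 'd'] -> ['a', 'e', 'b', 'd']
'd': index 3 in ['a', 'e', 'b', 'd'] -> ['d', 'a', 'e', 'b']
'a': index 1 in ['d', 'a', 'e', 'b'] -> ['a', 'd', 'e', 'b']
'a': index 0 in ['a', 'd', 'e', 'b'] -> ['a', 'd', 'e', 'b']
'd': index 1 in ['a', 'd', 'e', 'b'] -> ['d', 'a', 'e', 'b']
'b': index 3 in ['d', 'a', 'e', 'b'] -> ['b', 'd', 'a', 'e']
'd': index 1 in ['b', 'd', 'a', 'e'] -> ['d', 'b', 'a', 'e']


Output: [3, 1, 1, 0, 1, 3, 1, 0, 1, 3, 1]


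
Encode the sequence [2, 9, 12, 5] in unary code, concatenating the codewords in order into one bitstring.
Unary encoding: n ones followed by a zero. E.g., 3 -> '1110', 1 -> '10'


Encode each number as n ones followed by a terminating 0:
  2 -> 110 (3 bits)
  9 -> 1111111110 (10 bits)
  12 -> 1111111111110 (13 bits)
  5 -> 111110 (6 bits)
Total length = 3 + 10 + 13 + 6 = 32 bits.

Unary([2, 9, 12, 5]) = 11011111111101111111111110111110 (32 bits)


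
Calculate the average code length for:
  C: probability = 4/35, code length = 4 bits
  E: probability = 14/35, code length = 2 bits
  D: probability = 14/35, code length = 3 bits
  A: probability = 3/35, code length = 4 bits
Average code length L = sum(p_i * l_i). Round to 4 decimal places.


Weighted contributions p_i * l_i:
  C: (4/35) * 4 = 16/35
  E: (14/35) * 2 = 28/35
  D: (14/35) * 3 = 42/35
  A: (3/35) * 4 = 12/35
Sum = (16 + 28 + 42 + 12)/35 = 98/35

L = 98/35 = 2.8000 bits/symbol


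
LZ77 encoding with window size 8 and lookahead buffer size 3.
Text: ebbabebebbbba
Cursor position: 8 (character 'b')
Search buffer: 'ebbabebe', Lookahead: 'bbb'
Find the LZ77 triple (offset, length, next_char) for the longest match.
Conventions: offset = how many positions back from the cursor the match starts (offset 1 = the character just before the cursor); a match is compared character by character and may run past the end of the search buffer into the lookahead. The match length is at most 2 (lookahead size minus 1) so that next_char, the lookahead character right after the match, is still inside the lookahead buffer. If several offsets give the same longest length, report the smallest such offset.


Try each offset into the search buffer:
  offset=1 (pos 7, char 'e'): match length 0
  offset=2 (pos 6, char 'b'): match length 1
  offset=3 (pos 5, char 'e'): match length 0
  offset=4 (pos 4, char 'b'): match length 1
  offset=5 (pos 3, char 'a'): match length 0
  offset=6 (pos 2, char 'b'): match length 1
  offset=7 (pos 1, char 'b'): match length 2
  offset=8 (pos 0, char 'e'): match length 0
Longest match has length 2 at offset 7.
next_char = character at position 8 + 2 = 10 -> 'b'

Best match: offset=7, length=2 (matching 'bb' starting at position 1)
LZ77 triple: (7, 2, 'b')


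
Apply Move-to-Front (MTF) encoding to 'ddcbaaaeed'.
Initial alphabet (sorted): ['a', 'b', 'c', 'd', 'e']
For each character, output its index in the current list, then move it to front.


MTF encoding:
'd': index 3 in ['a', 'b', 'c', 'd', 'e'] -> ['d', 'a', 'b', 'c', 'e']
'd': index 0 in ['d', 'a', 'b', 'c', 'e'] -> ['d', 'a', 'b', 'c', 'e']
'c': index 3 in ['d', 'a', 'b', 'c', 'e'] -> ['c', 'd', 'a', 'b', 'e']
'b': index 3 in ['c', 'd', 'a', 'b', 'e'] -> ['b', 'c', 'd', 'a', 'e']
'a': index 3 in ['b', 'c', 'd', 'a', 'e'] -> ['a', 'b', 'c', 'd', 'e']
'a': index 0 in ['a', 'b', 'c', 'd', 'e'] -> ['a', 'b', 'c', 'd', 'e']
'a': index 0 in ['a', 'b', 'c', 'd', 'e'] -> ['a', 'b', 'c', 'd', 'e']
'e': index 4 in ['a', 'b', 'c', 'd', 'e'] -> ['e', 'a', 'b', 'c', 'd']
'e': index 0 in ['e', 'a', 'b', 'c', 'd'] -> ['e', 'a', 'b', 'c', 'd']
'd': index 4 in ['e', 'a', 'b', 'c', 'd'] -> ['d', 'e', 'a', 'b', 'c']


Output: [3, 0, 3, 3, 3, 0, 0, 4, 0, 4]


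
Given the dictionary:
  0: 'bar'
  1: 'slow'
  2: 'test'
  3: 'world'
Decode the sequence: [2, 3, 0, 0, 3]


Look up each index in the dictionary:
  2 -> 'test'
  3 -> 'world'
  0 -> 'bar'
  0 -> 'bar'
  3 -> 'world'

Decoded: "test world bar bar world"


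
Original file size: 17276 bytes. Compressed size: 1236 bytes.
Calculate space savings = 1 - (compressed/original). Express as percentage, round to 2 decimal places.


ratio = compressed/original = 1236/17276 = 0.071544
savings = 1 - ratio = 1 - 0.071544 = 0.928456
as a percentage: 0.928456 * 100 = 92.85%

Space savings = 1 - 1236/17276 = 92.85%


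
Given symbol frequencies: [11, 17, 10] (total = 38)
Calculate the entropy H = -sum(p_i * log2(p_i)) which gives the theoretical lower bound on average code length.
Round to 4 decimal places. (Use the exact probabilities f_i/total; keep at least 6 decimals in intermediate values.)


Per-symbol terms -p_i * log2(p_i) with p_i = f_i/38:
  p = 11/38 = 0.289474: log2(p) = -1.788496, -p*log2(p) = 0.517722
  p = 17/38 = 0.447368: log2(p) = -1.160465, -p*log2(p) = 0.519155
  p = 10/38 = 0.263158: log2(p) = -1.925999, -p*log2(p) = 0.506842
H = 0.517722 + 0.519155 + 0.506842 = 1.543719

H = 1.5437 bits/symbol


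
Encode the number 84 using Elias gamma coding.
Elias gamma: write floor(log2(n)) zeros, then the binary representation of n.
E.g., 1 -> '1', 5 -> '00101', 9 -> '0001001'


num_bits = floor(log2(84)) + 1 = 7
leading_zeros = num_bits - 1 = 6
binary(84) = 1010100

Elias gamma(84) = '000000' + '1010100' = 0000001010100 (13 bits)


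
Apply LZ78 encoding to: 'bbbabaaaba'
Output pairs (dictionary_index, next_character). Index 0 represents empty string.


LZ78 encoding steps:
Dictionary: {0: ''}
Step 1: w='' (idx 0), next='b' -> output (0, 'b'), add 'b' as idx 1
Step 2: w='b' (idx 1), next='b' -> output (1, 'b'), add 'bb' as idx 2
Step 3: w='' (idx 0), next='a' -> output (0, 'a'), add 'a' as idx 3
Step 4: w='b' (idx 1), next='a' -> output (1, 'a'), add 'ba' as idx 4
Step 5: w='a' (idx 3), next='a' -> output (3, 'a'), add 'aa' as idx 5
Step 6: w='ba' (idx 4), end of input -> output (4, '')


Encoded: [(0, 'b'), (1, 'b'), (0, 'a'), (1, 'a'), (3, 'a'), (4, '')]


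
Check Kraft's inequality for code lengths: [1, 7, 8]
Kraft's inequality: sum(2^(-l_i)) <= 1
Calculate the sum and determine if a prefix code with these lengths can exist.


Sum = 2^(-1) + 2^(-7) + 2^(-8)
    = 0.5 + 0.0078125 + 0.00390625
    = 131/256 = 0.51171875
Since 0.51171875 <= 1, Kraft's inequality IS satisfied.
A prefix code with these lengths CAN exist.

Kraft sum = 0.51171875. Satisfied.


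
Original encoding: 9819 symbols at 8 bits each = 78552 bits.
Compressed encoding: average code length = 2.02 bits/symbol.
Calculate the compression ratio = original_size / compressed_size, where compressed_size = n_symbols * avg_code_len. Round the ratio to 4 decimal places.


original_size = n_symbols * orig_bits = 9819 * 8 = 78552 bits
compressed_size = n_symbols * avg_code_len = 9819 * 2.02 = 19834.38 bits
ratio = original_size / compressed_size = 78552 / 19834.38 = 3.9604

Compression ratio = 3.9604


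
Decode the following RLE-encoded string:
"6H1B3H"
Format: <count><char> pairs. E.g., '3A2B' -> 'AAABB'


Expanding each <count><char> pair:
  6H -> 'HHHHHH'
  1B -> 'B'
  3H -> 'HHH'

Decoded = HHHHHHBHHH


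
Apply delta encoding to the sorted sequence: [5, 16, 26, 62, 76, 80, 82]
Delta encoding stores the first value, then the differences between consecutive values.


First value: 5
Deltas:
  16 - 5 = 11
  26 - 16 = 10
  62 - 26 = 36
  76 - 62 = 14
  80 - 76 = 4
  82 - 80 = 2


Delta encoded: [5, 11, 10, 36, 14, 4, 2]


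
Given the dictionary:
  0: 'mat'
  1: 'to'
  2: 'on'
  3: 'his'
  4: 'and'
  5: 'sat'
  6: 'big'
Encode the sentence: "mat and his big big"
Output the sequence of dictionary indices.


Look up each word in the dictionary:
  'mat' -> 0
  'and' -> 4
  'his' -> 3
  'big' -> 6
  'big' -> 6

Encoded: [0, 4, 3, 6, 6]


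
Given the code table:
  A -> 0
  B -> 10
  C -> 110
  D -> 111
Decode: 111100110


Decoding:
111 -> D
10 -> B
0 -> A
110 -> C


Result: DBAC


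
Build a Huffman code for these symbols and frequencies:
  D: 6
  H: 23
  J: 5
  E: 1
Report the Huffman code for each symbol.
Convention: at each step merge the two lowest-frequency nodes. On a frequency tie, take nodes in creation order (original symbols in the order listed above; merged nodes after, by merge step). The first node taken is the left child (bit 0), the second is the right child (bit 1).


Huffman tree construction:
Step 1: Merge E(1) + J(5) = 6
Step 2: Merge D(6) + (E+J)(6) = 12
Step 3: Merge (D+(E+J))(12) + H(23) = 35
Read each symbol's code off the tree from the root (left child = 0, right child = 1).

Codes:
  D: 00 (length 2)
  H: 1 (length 1)
  J: 011 (length 3)
  E: 010 (length 3)
Average code length: 53/35 = 1.5143 bits/symbol


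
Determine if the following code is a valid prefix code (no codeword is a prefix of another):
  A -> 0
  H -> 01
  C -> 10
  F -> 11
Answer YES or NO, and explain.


Checking each pair (does one codeword prefix another?):
  A='0' vs H='01': prefix -- VIOLATION

NO -- this is NOT a valid prefix code. A (0) is a prefix of H (01).


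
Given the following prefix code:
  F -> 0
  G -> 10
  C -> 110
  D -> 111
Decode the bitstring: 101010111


Decoding step by step:
Bits 10 -> G
Bits 10 -> G
Bits 10 -> G
Bits 111 -> D


Decoded message: GGGD


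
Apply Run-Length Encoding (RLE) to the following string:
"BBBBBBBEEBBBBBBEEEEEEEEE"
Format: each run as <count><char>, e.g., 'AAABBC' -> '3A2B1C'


Scanning runs left to right:
  i=0: run of 'B' x 7 -> '7B'
  i=7: run of 'E' x 2 -> '2E'
  i=9: run of 'B' x 6 -> '6B'
  i=15: run of 'E' x 9 -> '9E'

RLE = 7B2E6B9E


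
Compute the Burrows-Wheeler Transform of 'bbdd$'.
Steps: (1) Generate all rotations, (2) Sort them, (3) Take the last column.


Rotations (sorted):
  0: $bbdd -> last char: d
  1: bbdd$ -> last char: $
  2: bdd$b -> last char: b
  3: d$bbd -> last char: d
  4: dd$bb -> last char: b


BWT = d$bdb


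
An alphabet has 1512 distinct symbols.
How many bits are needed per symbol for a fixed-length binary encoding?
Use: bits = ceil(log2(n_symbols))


log2(1512) = 10.5622
Bracket: 2^10 = 1024 < 1512 <= 2^11 = 2048
So ceil(log2(1512)) = 11

bits = ceil(log2(1512)) = ceil(10.5622) = 11 bits


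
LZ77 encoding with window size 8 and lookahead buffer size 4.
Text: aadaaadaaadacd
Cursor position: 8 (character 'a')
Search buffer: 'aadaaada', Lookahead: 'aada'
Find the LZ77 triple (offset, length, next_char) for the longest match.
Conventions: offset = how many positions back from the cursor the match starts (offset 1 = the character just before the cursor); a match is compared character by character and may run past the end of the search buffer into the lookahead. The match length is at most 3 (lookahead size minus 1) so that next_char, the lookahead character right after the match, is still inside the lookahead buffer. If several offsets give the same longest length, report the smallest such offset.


Try each offset into the search buffer:
  offset=1 (pos 7, char 'a'): match length 2
  offset=2 (pos 6, char 'd'): match length 0
  offset=3 (pos 5, char 'a'): match length 1
  offset=4 (pos 4, char 'a'): match length 3
  offset=5 (pos 3, char 'a'): match length 2
  offset=6 (pos 2, char 'd'): match length 0
  offset=7 (pos 1, char 'a'): match length 1
  offset=8 (pos 0, char 'a'): match length 3
Longest match has length 3, found at offsets 4, 8; take the smallest, offset 4.
next_char = character at position 8 + 3 = 11 -> 'a'

Best match: offset=4, length=3 (matching 'aad' starting at position 4)
LZ77 triple: (4, 3, 'a')


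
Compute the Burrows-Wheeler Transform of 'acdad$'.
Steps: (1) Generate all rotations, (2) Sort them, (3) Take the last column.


Rotations (sorted):
  0: $acdad -> last char: d
  1: acdad$ -> last char: $
  2: ad$acd -> last char: d
  3: cdad$a -> last char: a
  4: d$acda -> last char: a
  5: dad$ac -> last char: c


BWT = d$daac


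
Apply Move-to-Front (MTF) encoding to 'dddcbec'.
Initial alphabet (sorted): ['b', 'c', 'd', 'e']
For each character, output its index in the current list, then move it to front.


MTF encoding:
'd': index 2 in ['b', 'c', 'd', 'e'] -> ['d', 'b', 'c', 'e']
'd': index 0 in ['d', 'b', 'c', 'e'] -> ['d', 'b', 'c', 'e']
'd': index 0 in ['d', 'b', 'c', 'e'] -> ['d', 'b', 'c', 'e']
'c': index 2 in ['d', 'b', 'c', 'e'] -> ['c', 'd', 'b', 'e']
'b': index 2 in ['c', 'd', 'b', 'e'] -> ['b', 'c', 'd', 'e']
'e': index 3 in ['b', 'c', 'd', 'e'] -> ['e', 'b', 'c', 'd']
'c': index 2 in ['e', 'b', 'c', 'd'] -> ['c', 'e', 'b', 'd']


Output: [2, 0, 0, 2, 2, 3, 2]


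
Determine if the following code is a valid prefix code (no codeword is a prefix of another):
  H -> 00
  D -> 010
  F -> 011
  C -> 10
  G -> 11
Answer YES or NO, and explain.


Checking each pair (does one codeword prefix another?):
  H='00' vs D='010': no prefix
  H='00' vs F='011': no prefix
  H='00' vs C='10': no prefix
  H='00' vs G='11': no prefix
  D='010' vs H='00': no prefix
  D='010' vs F='011': no prefix
  D='010' vs C='10': no prefix
  D='010' vs G='11': no prefix
  F='011' vs H='00': no prefix
  F='011' vs D='010': no prefix
  F='011' vs C='10': no prefix
  F='011' vs G='11': no prefix
  C='10' vs H='00': no prefix
  C='10' vs D='010': no prefix
  C='10' vs F='011': no prefix
  C='10' vs G='11': no prefix
  G='11' vs H='00': no prefix
  G='11' vs D='010': no prefix
  G='11' vs F='011': no prefix
  G='11' vs C='10': no prefix
No violation found over all pairs.

YES -- this is a valid prefix code. No codeword is a prefix of any other codeword.


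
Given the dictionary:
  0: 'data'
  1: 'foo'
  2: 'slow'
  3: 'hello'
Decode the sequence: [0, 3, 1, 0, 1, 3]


Look up each index in the dictionary:
  0 -> 'data'
  3 -> 'hello'
  1 -> 'foo'
  0 -> 'data'
  1 -> 'foo'
  3 -> 'hello'

Decoded: "data hello foo data foo hello"


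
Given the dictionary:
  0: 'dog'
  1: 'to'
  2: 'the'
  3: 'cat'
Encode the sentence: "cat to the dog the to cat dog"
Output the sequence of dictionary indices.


Look up each word in the dictionary:
  'cat' -> 3
  'to' -> 1
  'the' -> 2
  'dog' -> 0
  'the' -> 2
  'to' -> 1
  'cat' -> 3
  'dog' -> 0

Encoded: [3, 1, 2, 0, 2, 1, 3, 0]


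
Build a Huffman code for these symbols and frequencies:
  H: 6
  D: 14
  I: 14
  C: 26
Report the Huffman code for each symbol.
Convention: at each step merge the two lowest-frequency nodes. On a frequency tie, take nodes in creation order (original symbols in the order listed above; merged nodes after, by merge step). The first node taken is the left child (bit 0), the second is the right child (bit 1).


Huffman tree construction:
Step 1: Merge H(6) + D(14) = 20
Step 2: Merge I(14) + (H+D)(20) = 34
Step 3: Merge C(26) + (I+(H+D))(34) = 60
Read each symbol's code off the tree from the root (left child = 0, right child = 1).

Codes:
  H: 110 (length 3)
  D: 111 (length 3)
  I: 10 (length 2)
  C: 0 (length 1)
Average code length: 114/60 = 1.9000 bits/symbol


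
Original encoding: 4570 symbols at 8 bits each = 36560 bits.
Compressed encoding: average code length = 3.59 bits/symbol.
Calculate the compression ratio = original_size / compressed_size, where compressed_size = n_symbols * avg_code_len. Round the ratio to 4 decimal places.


original_size = n_symbols * orig_bits = 4570 * 8 = 36560 bits
compressed_size = n_symbols * avg_code_len = 4570 * 3.59 = 16406.3 bits
ratio = original_size / compressed_size = 36560 / 16406.3 = 2.2284

Compression ratio = 2.2284


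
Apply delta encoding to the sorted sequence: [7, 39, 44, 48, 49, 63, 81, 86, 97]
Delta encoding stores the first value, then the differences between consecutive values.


First value: 7
Deltas:
  39 - 7 = 32
  44 - 39 = 5
  48 - 44 = 4
  49 - 48 = 1
  63 - 49 = 14
  81 - 63 = 18
  86 - 81 = 5
  97 - 86 = 11


Delta encoded: [7, 32, 5, 4, 1, 14, 18, 5, 11]


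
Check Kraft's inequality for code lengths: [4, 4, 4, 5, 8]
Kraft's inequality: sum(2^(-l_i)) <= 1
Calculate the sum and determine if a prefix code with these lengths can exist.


Sum = 2^(-4) + 2^(-4) + 2^(-4) + 2^(-5) + 2^(-8)
    = 0.0625 + 0.0625 + 0.0625 + 0.03125 + 0.00390625
    = 57/256 = 0.22265625
Since 0.22265625 <= 1, Kraft's inequality IS satisfied.
A prefix code with these lengths CAN exist.

Kraft sum = 0.22265625. Satisfied.


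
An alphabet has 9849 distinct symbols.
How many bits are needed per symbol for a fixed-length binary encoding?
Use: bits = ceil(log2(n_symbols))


log2(9849) = 13.2658
Bracket: 2^13 = 8192 < 9849 <= 2^14 = 16384
So ceil(log2(9849)) = 14

bits = ceil(log2(9849)) = ceil(13.2658) = 14 bits


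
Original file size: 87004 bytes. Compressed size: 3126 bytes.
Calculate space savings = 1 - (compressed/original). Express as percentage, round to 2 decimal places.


ratio = compressed/original = 3126/87004 = 0.035929
savings = 1 - ratio = 1 - 0.035929 = 0.964071
as a percentage: 0.964071 * 100 = 96.41%

Space savings = 1 - 3126/87004 = 96.41%


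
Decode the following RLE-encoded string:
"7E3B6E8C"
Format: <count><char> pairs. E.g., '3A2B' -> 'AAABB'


Expanding each <count><char> pair:
  7E -> 'EEEEEEE'
  3B -> 'BBB'
  6E -> 'EEEEEE'
  8C -> 'CCCCCCCC'

Decoded = EEEEEEEBBBEEEEEECCCCCCCC


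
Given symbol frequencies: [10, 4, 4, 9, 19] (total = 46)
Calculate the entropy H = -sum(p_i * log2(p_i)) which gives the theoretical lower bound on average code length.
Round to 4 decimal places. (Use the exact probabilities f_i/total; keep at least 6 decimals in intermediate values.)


Per-symbol terms -p_i * log2(p_i) with p_i = f_i/46:
  p = 10/46 = 0.217391: log2(p) = -2.201634, -p*log2(p) = 0.478616
  p = 4/46 = 0.086957: log2(p) = -3.523562, -p*log2(p) = 0.306397
  p = 4/46 = 0.086957: log2(p) = -3.523562, -p*log2(p) = 0.306397
  p = 9/46 = 0.195652: log2(p) = -2.353637, -p*log2(p) = 0.460494
  p = 19/46 = 0.413043: log2(p) = -1.275634, -p*log2(p) = 0.526892
H = 0.478616 + 0.306397 + 0.306397 + 0.460494 + 0.526892 = 2.078796

H = 2.0788 bits/symbol


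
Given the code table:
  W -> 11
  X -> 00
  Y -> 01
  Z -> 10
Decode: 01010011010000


Decoding:
01 -> Y
01 -> Y
00 -> X
11 -> W
01 -> Y
00 -> X
00 -> X


Result: YYXWYXX


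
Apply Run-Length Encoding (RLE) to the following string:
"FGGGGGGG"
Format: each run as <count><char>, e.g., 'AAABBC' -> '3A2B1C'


Scanning runs left to right:
  i=0: run of 'F' x 1 -> '1F'
  i=1: run of 'G' x 7 -> '7G'

RLE = 1F7G


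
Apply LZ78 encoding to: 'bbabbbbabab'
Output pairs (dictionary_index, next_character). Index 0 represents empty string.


LZ78 encoding steps:
Dictionary: {0: ''}
Step 1: w='' (idx 0), next='b' -> output (0, 'b'), add 'b' as idx 1
Step 2: w='b' (idx 1), next='a' -> output (1, 'a'), add 'ba' as idx 2
Step 3: w='b' (idx 1), next='b' -> output (1, 'b'), add 'bb' as idx 3
Step 4: w='bb' (idx 3), next='a' -> output (3, 'a'), add 'bba' as idx 4
Step 5: w='ba' (idx 2), next='b' -> output (2, 'b'), add 'bab' as idx 5


Encoded: [(0, 'b'), (1, 'a'), (1, 'b'), (3, 'a'), (2, 'b')]


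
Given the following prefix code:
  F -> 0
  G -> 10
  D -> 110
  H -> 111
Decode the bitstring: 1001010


Decoding step by step:
Bits 10 -> G
Bits 0 -> F
Bits 10 -> G
Bits 10 -> G


Decoded message: GFGG


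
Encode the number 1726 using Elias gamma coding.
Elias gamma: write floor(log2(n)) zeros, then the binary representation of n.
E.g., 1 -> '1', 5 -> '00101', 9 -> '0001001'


num_bits = floor(log2(1726)) + 1 = 11
leading_zeros = num_bits - 1 = 10
binary(1726) = 11010111110

Elias gamma(1726) = '0000000000' + '11010111110' = 000000000011010111110 (21 bits)


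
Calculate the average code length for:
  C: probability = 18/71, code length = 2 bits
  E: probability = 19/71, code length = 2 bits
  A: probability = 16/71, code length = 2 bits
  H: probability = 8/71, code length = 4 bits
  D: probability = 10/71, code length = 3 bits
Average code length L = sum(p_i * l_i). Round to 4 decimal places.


Weighted contributions p_i * l_i:
  C: (18/71) * 2 = 36/71
  E: (19/71) * 2 = 38/71
  A: (16/71) * 2 = 32/71
  H: (8/71) * 4 = 32/71
  D: (10/71) * 3 = 30/71
Sum = (36 + 38 + 32 + 32 + 30)/71 = 168/71

L = 168/71 = 2.3662 bits/symbol


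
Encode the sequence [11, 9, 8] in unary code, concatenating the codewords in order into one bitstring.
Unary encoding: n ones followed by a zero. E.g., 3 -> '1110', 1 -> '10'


Encode each number as n ones followed by a terminating 0:
  11 -> 111111111110 (12 bits)
  9 -> 1111111110 (10 bits)
  8 -> 111111110 (9 bits)
Total length = 12 + 10 + 9 = 31 bits.

Unary([11, 9, 8]) = 1111111111101111111110111111110 (31 bits)


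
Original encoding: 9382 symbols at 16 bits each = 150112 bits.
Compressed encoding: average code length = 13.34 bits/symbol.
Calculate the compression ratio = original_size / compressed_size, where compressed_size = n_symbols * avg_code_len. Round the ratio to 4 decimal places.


original_size = n_symbols * orig_bits = 9382 * 16 = 150112 bits
compressed_size = n_symbols * avg_code_len = 9382 * 13.34 = 125155.88 bits
ratio = original_size / compressed_size = 150112 / 125155.88 = 1.1994

Compression ratio = 1.1994


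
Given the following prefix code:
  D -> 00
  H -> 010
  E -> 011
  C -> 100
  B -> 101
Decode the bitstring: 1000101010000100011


Decoding step by step:
Bits 100 -> C
Bits 010 -> H
Bits 101 -> B
Bits 00 -> D
Bits 00 -> D
Bits 100 -> C
Bits 011 -> E


Decoded message: CHBDDCE


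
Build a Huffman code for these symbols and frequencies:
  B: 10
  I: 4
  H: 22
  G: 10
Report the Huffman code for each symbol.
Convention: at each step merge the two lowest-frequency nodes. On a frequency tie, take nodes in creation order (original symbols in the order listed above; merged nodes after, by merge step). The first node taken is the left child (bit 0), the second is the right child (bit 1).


Huffman tree construction:
Step 1: Merge I(4) + B(10) = 14
Step 2: Merge G(10) + (I+B)(14) = 24
Step 3: Merge H(22) + (G+(I+B))(24) = 46
Read each symbol's code off the tree from the root (left child = 0, right child = 1).

Codes:
  B: 111 (length 3)
  I: 110 (length 3)
  H: 0 (length 1)
  G: 10 (length 2)
Average code length: 84/46 = 1.8261 bits/symbol


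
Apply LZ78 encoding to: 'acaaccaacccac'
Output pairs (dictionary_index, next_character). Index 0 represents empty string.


LZ78 encoding steps:
Dictionary: {0: ''}
Step 1: w='' (idx 0), next='a' -> output (0, 'a'), add 'a' as idx 1
Step 2: w='' (idx 0), next='c' -> output (0, 'c'), add 'c' as idx 2
Step 3: w='a' (idx 1), next='a' -> output (1, 'a'), add 'aa' as idx 3
Step 4: w='c' (idx 2), next='c' -> output (2, 'c'), add 'cc' as idx 4
Step 5: w='aa' (idx 3), next='c' -> output (3, 'c'), add 'aac' as idx 5
Step 6: w='cc' (idx 4), next='a' -> output (4, 'a'), add 'cca' as idx 6
Step 7: w='c' (idx 2), end of input -> output (2, '')


Encoded: [(0, 'a'), (0, 'c'), (1, 'a'), (2, 'c'), (3, 'c'), (4, 'a'), (2, '')]


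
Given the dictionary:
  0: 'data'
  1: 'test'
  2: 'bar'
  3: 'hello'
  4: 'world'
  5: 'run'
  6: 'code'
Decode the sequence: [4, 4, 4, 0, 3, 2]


Look up each index in the dictionary:
  4 -> 'world'
  4 -> 'world'
  4 -> 'world'
  0 -> 'data'
  3 -> 'hello'
  2 -> 'bar'

Decoded: "world world world data hello bar"


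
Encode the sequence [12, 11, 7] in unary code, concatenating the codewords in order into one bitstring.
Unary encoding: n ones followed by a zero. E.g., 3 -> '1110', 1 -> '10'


Encode each number as n ones followed by a terminating 0:
  12 -> 1111111111110 (13 bits)
  11 -> 111111111110 (12 bits)
  7 -> 11111110 (8 bits)
Total length = 13 + 12 + 8 = 33 bits.

Unary([12, 11, 7]) = 111111111111011111111111011111110 (33 bits)


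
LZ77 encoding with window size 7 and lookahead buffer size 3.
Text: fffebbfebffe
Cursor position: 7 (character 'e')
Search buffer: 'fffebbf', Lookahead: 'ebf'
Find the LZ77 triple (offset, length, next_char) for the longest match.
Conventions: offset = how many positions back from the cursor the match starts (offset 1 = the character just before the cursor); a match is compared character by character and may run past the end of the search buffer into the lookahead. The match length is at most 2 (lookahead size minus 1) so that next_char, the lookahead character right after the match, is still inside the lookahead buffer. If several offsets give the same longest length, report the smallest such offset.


Try each offset into the search buffer:
  offset=1 (pos 6, char 'f'): match length 0
  offset=2 (pos 5, char 'b'): match length 0
  offset=3 (pos 4, char 'b'): match length 0
  offset=4 (pos 3, char 'e'): match length 2
  offset=5 (pos 2, char 'f'): match length 0
  offset=6 (pos 1, char 'f'): match length 0
  offset=7 (pos 0, char 'f'): match length 0
Longest match has length 2 at offset 4.
next_char = character at position 7 + 2 = 9 -> 'f'

Best match: offset=4, length=2 (matching 'eb' starting at position 3)
LZ77 triple: (4, 2, 'f')


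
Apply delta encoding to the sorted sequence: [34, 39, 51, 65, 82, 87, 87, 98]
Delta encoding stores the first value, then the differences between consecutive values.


First value: 34
Deltas:
  39 - 34 = 5
  51 - 39 = 12
  65 - 51 = 14
  82 - 65 = 17
  87 - 82 = 5
  87 - 87 = 0
  98 - 87 = 11


Delta encoded: [34, 5, 12, 14, 17, 5, 0, 11]


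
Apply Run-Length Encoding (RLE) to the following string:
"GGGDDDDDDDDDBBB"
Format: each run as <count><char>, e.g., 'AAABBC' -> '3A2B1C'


Scanning runs left to right:
  i=0: run of 'G' x 3 -> '3G'
  i=3: run of 'D' x 9 -> '9D'
  i=12: run of 'B' x 3 -> '3B'

RLE = 3G9D3B


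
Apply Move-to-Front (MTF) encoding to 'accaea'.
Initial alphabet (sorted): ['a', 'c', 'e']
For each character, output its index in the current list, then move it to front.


MTF encoding:
'a': index 0 in ['a', 'c', 'e'] -> ['a', 'c', 'e']
'c': index 1 in ['a', 'c', 'e'] -> ['c', 'a', 'e']
'c': index 0 in ['c', 'a', 'e'] -> ['c', 'a', 'e']
'a': index 1 in ['c', 'a', 'e'] -> ['a', 'c', 'e']
'e': index 2 in ['a', 'c', 'e'] -> ['e', 'a', 'c']
'a': index 1 in ['e', 'a', 'c'] -> ['a', 'e', 'c']


Output: [0, 1, 0, 1, 2, 1]


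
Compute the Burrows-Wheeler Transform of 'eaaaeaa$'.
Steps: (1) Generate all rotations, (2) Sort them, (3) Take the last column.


Rotations (sorted):
  0: $eaaaeaa -> last char: a
  1: a$eaaaea -> last char: a
  2: aa$eaaae -> last char: e
  3: aaaeaa$e -> last char: e
  4: aaeaa$ea -> last char: a
  5: aeaa$eaa -> last char: a
  6: eaa$eaaa -> last char: a
  7: eaaaeaa$ -> last char: $


BWT = aaeeaaa$


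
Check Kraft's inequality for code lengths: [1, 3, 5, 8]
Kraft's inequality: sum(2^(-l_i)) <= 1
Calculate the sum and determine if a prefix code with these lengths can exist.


Sum = 2^(-1) + 2^(-3) + 2^(-5) + 2^(-8)
    = 0.5 + 0.125 + 0.03125 + 0.00390625
    = 169/256 = 0.66015625
Since 0.66015625 <= 1, Kraft's inequality IS satisfied.
A prefix code with these lengths CAN exist.

Kraft sum = 0.66015625. Satisfied.


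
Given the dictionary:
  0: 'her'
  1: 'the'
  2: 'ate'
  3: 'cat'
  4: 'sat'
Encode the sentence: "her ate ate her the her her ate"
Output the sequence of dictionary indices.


Look up each word in the dictionary:
  'her' -> 0
  'ate' -> 2
  'ate' -> 2
  'her' -> 0
  'the' -> 1
  'her' -> 0
  'her' -> 0
  'ate' -> 2

Encoded: [0, 2, 2, 0, 1, 0, 0, 2]


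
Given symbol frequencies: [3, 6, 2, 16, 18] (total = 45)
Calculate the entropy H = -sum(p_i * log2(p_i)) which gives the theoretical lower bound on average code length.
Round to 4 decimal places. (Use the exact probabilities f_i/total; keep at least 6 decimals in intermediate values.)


Per-symbol terms -p_i * log2(p_i) with p_i = f_i/45:
  p = 3/45 = 0.066667: log2(p) = -3.906891, -p*log2(p) = 0.260459
  p = 6/45 = 0.133333: log2(p) = -2.906891, -p*log2(p) = 0.387585
  p = 2/45 = 0.044444: log2(p) = -4.491853, -p*log2(p) = 0.199638
  p = 16/45 = 0.355556: log2(p) = -1.491853, -p*log2(p) = 0.530437
  p = 18/45 = 0.400000: log2(p) = -1.321928, -p*log2(p) = 0.528771
H = 0.260459 + 0.387585 + 0.199638 + 0.530437 + 0.528771 = 1.906890

H = 1.9069 bits/symbol


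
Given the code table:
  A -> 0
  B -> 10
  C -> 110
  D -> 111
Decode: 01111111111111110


Decoding:
0 -> A
111 -> D
111 -> D
111 -> D
111 -> D
111 -> D
0 -> A


Result: ADDDDDA


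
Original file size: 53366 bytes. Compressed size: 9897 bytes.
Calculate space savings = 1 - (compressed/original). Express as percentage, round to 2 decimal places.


ratio = compressed/original = 9897/53366 = 0.185455
savings = 1 - ratio = 1 - 0.185455 = 0.814545
as a percentage: 0.814545 * 100 = 81.45%

Space savings = 1 - 9897/53366 = 81.45%


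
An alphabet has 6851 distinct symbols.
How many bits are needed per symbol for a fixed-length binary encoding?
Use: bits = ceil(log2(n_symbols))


log2(6851) = 12.7421
Bracket: 2^12 = 4096 < 6851 <= 2^13 = 8192
So ceil(log2(6851)) = 13

bits = ceil(log2(6851)) = ceil(12.7421) = 13 bits


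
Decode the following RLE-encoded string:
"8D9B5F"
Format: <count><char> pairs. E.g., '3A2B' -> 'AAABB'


Expanding each <count><char> pair:
  8D -> 'DDDDDDDD'
  9B -> 'BBBBBBBBB'
  5F -> 'FFFFF'

Decoded = DDDDDDDDBBBBBBBBBFFFFF


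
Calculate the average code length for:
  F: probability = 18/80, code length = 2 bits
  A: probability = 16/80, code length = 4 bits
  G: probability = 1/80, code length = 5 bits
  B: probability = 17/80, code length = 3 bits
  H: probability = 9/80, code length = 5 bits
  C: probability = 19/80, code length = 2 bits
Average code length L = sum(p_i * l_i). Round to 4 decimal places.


Weighted contributions p_i * l_i:
  F: (18/80) * 2 = 36/80
  A: (16/80) * 4 = 64/80
  G: (1/80) * 5 = 5/80
  B: (17/80) * 3 = 51/80
  H: (9/80) * 5 = 45/80
  C: (19/80) * 2 = 38/80
Sum = (36 + 64 + 5 + 51 + 45 + 38)/80 = 239/80

L = 239/80 = 2.9875 bits/symbol


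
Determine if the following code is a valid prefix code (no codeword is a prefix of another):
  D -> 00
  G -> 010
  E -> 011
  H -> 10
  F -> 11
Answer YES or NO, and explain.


Checking each pair (does one codeword prefix another?):
  D='00' vs G='010': no prefix
  D='00' vs E='011': no prefix
  D='00' vs H='10': no prefix
  D='00' vs F='11': no prefix
  G='010' vs D='00': no prefix
  G='010' vs E='011': no prefix
  G='010' vs H='10': no prefix
  G='010' vs F='11': no prefix
  E='011' vs D='00': no prefix
  E='011' vs G='010': no prefix
  E='011' vs H='10': no prefix
  E='011' vs F='11': no prefix
  H='10' vs D='00': no prefix
  H='10' vs G='010': no prefix
  H='10' vs E='011': no prefix
  H='10' vs F='11': no prefix
  F='11' vs D='00': no prefix
  F='11' vs G='010': no prefix
  F='11' vs E='011': no prefix
  F='11' vs H='10': no prefix
No violation found over all pairs.

YES -- this is a valid prefix code. No codeword is a prefix of any other codeword.
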